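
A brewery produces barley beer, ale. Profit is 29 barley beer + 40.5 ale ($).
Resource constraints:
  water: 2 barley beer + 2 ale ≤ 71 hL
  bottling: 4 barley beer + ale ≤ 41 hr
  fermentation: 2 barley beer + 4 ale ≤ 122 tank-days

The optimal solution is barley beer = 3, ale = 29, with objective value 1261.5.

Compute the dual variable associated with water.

0

Check each constraint at x*: water 64/71 (slack 7); bottling 41/41 (tight); fermentation 122/122 (tight).
Since water is not tight, its dual is 0.
From A_Bᵀ y = c: 4·y_bottling + 2·y_fermentation = 29; 1·y_bottling + 4·y_fermentation = 40.5.
This yields shadow prices y_bottling = 2.5, y_fermentation = 9.5.
Shadow price of water = 0.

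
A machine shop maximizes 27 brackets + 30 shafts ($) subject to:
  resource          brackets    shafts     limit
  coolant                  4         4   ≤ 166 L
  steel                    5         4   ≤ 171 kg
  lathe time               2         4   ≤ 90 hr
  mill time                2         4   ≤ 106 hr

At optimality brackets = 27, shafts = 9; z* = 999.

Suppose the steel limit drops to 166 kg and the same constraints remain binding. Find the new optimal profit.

At the optimum: coolant uses 144 of 166 (slack = 22); steel uses 171 of 171 (binding); lathe time uses 90 of 90 (binding); mill time uses 90 of 106 (slack = 16).
Slack constraints have shadow price 0 (complementary slackness).
Dual feasibility on the basic columns requires 5·y_steel + 2·y_lathe time = 27, 4·y_steel + 4·y_lathe time = 30.
This yields shadow prices y_steel = 4, y_lathe time = 3.5.
Δz = y_steel·Δb = 4 × (-5) = -20, so new z* = 999 − 20 = 979.

979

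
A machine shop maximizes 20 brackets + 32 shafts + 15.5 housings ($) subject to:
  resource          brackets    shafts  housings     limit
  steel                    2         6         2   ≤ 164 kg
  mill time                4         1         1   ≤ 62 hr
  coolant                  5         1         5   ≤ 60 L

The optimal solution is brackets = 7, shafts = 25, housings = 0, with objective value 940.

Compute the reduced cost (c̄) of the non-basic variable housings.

Check each constraint at x*: steel 164/164 (tight); mill time 53/62 (slack 9); coolant 60/60 (tight).
Since mill time is not tight, its dual is 0.
From A_Bᵀ y = c: 2·y_steel + 5·y_coolant = 20; 6·y_steel + 1·y_coolant = 32.
This yields shadow prices y_steel = 5, y_coolant = 2.
Reduced cost of housings: c₃ − yᵀa₃ = 15.5 − (5·2 + 2·5) = 15.5 − 20 = -4.5.

-4.5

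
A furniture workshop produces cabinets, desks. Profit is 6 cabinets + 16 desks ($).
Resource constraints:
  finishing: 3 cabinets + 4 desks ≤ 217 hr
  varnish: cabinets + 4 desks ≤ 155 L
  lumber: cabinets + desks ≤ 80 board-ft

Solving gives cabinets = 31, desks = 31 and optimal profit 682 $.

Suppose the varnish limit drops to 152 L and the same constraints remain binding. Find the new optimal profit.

673

Binding: finishing and varnish. Non-binding: lumber (18 unused).
By complementary slackness, y = 0 for the non-binding constraint.
The binding rows give the dual system: 3·y_finishing + 1·y_varnish = 6 and 4·y_finishing + 4·y_varnish = 16.
→ y_finishing = 1 and y_varnish = 3.
Δz = y_varnish·Δb = 3 × (-3) = -9, so new z* = 682 − 9 = 673.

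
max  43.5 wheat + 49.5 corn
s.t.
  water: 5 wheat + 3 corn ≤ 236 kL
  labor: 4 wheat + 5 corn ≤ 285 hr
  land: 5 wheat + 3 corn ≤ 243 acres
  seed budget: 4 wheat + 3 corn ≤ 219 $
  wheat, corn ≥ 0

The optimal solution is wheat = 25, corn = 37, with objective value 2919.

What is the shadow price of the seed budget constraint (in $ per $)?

Check each constraint at x*: water 236/236 (tight); labor 285/285 (tight); land 236/243 (slack 7); seed budget 211/219 (slack 8).
Slack constraints have shadow price 0 (complementary slackness).
From A_Bᵀ y = c: 5·y_water + 4·y_labor = 43.5; 3·y_water + 5·y_labor = 49.5.
This yields shadow prices y_water = 1.5, y_labor = 9.
Shadow price of seed budget = 0.

0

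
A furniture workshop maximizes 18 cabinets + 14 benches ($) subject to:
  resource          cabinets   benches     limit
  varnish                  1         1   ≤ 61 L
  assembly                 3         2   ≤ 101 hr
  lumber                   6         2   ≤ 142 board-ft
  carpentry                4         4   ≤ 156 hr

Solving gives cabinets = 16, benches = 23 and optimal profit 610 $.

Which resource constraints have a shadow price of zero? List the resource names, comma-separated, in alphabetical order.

assembly, varnish

varnish: 39/61 (slack 22)
assembly: 94/101 (slack 7)
lumber: 142/142 (binding)
carpentry: 156/156 (binding)
By complementary slackness, a constraint with positive slack has shadow price 0 → assembly, varnish.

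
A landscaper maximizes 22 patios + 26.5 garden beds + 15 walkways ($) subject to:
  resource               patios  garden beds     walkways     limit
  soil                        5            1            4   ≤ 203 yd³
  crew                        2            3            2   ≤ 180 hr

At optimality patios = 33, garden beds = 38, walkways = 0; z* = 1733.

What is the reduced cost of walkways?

Both soil and crew are binding at x*.
Dual feasibility on the basic columns requires 5·y_soil + 2·y_crew = 22, 1·y_soil + 3·y_crew = 26.5.
This yields shadow prices y_soil = 1, y_crew = 8.5.
Reduced cost of walkways: c₃ − yᵀa₃ = 15 − (1·4 + 8.5·2) = 15 − 21 = -6.

-6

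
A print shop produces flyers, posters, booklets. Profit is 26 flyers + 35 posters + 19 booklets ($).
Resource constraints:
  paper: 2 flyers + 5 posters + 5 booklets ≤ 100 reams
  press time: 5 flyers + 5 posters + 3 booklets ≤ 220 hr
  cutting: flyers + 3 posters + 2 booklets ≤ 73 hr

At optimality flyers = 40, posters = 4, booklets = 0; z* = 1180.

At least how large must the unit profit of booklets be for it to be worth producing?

27

Check each constraint at x*: paper 100/100 (tight); press time 220/220 (tight); cutting 52/73 (slack 21).
By complementary slackness, y = 0 for the non-binding constraint.
Dual feasibility on the basic columns requires 2·y_paper + 5·y_press time = 26, 5·y_paper + 5·y_press time = 35.
→ y_paper = 3 and y_press time = 4.
booklets enters the basis when its profit ≥ yᵀa₃ = 3·5 + 4·3 = 27.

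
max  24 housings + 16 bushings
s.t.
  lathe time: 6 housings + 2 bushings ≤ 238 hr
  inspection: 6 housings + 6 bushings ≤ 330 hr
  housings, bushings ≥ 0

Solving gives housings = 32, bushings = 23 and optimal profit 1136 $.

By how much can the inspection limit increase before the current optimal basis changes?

Binding constraints: lathe time, inspection. The basis is B = [[6,2],[6,6]] with det 24.
Per unit increase in inspection, x* moves by d = (-0.0833, 0.25).
The basis stays optimal until housings reaches 0; allowable increase = 384 hr.

384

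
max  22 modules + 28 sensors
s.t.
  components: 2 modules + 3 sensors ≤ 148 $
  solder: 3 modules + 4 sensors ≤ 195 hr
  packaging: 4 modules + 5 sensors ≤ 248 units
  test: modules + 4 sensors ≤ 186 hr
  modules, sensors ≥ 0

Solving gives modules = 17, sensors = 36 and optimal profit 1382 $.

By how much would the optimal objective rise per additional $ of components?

0

At the optimum: components uses 142 of 148 (slack = 6); solder uses 195 of 195 (binding); packaging uses 248 of 248 (binding); test uses 161 of 186 (slack = 25).
Slack constraints have shadow price 0 (complementary slackness).
Dual feasibility on the basic columns requires 3·y_solder + 4·y_packaging = 22, 4·y_solder + 5·y_packaging = 28.
Solving: y_solder = 2, y_packaging = 4.
Shadow price of components = 0.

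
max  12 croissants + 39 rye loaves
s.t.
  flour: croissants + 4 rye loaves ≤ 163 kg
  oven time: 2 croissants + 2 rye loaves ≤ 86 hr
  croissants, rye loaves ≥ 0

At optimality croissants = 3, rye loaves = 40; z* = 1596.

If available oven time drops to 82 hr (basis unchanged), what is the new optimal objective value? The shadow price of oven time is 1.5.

1590

Δb = -4, so new z* = 1596 + (1.5)·(-4) = 1596 − 6 = 1590.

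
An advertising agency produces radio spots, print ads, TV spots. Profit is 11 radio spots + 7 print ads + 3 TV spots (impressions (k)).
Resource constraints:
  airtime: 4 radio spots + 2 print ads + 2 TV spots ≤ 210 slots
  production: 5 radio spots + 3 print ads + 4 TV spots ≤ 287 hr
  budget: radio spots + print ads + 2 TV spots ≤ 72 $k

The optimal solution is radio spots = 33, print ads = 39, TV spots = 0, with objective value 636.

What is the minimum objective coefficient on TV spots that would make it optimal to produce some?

Check each constraint at x*: airtime 210/210 (tight); production 282/287 (slack 5); budget 72/72 (tight).
Slack constraints have shadow price 0 (complementary slackness).
Dual feasibility on the basic columns requires 4·y_airtime + 1·y_budget = 11, 2·y_airtime + 1·y_budget = 7.
→ y_airtime = 2 and y_budget = 3.
TV spots enters the basis when its profit ≥ yᵀa₃ = 2·2 + 3·2 = 10.

10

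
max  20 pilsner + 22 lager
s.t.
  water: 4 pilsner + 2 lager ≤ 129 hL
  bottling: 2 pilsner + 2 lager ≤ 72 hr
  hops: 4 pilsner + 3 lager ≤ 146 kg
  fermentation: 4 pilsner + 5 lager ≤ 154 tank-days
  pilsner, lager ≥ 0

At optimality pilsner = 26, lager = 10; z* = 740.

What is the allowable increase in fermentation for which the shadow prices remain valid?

Binding constraints: bottling, fermentation. The basis is B = [[2,2],[4,5]] with det 2.
Per unit increase in fermentation, x* moves by d = (-1, 1).
The basis stays optimal until pilsner reaches 0; allowable increase = 26 tank-days.

26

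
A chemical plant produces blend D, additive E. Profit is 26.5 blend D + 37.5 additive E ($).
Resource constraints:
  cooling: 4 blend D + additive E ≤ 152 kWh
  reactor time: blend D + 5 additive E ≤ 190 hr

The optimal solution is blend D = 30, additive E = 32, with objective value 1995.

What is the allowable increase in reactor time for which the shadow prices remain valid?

570

Binding constraints: cooling, reactor time. The basis is B = [[4,1],[1,5]] with det 19.
Per unit increase in reactor time, x* moves by d = (-0.0526, 0.2105).
The basis stays optimal until blend D reaches 0; allowable increase = 570 hr.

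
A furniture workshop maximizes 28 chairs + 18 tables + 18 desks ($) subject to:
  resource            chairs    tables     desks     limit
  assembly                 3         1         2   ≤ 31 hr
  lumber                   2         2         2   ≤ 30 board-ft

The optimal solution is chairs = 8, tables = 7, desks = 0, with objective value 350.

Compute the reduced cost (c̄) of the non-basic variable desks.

-5

At the optimum: assembly uses 31 of 31 (binding); lumber uses 30 of 30 (binding).
From A_Bᵀ y = c: 3·y_assembly + 2·y_lumber = 28; 1·y_assembly + 2·y_lumber = 18.
This yields shadow prices y_assembly = 5, y_lumber = 6.5.
Reduced cost of desks: c₃ − yᵀa₃ = 18 − (5·2 + 6.5·2) = 18 − 23 = -5.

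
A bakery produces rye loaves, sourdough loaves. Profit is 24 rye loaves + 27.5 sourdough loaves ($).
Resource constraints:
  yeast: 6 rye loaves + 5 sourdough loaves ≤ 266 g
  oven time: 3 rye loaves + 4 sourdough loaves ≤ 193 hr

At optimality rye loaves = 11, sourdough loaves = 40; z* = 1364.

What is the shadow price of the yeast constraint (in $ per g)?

1.5

Both yeast and oven time are binding at x*.
The binding rows give the dual system: 6·y_yeast + 3·y_oven time = 24 and 5·y_yeast + 4·y_oven time = 27.5.
This yields shadow prices y_yeast = 1.5, y_oven time = 5.
Shadow price of yeast = 1.5.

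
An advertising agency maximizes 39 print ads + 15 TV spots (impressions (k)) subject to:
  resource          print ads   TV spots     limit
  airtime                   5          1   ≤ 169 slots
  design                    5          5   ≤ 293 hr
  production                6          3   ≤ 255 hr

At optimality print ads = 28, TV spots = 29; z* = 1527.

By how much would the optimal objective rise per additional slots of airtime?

3

Check each constraint at x*: airtime 169/169 (tight); design 285/293 (slack 8); production 255/255 (tight).
Since design is not tight, its dual is 0.
From A_Bᵀ y = c: 5·y_airtime + 6·y_production = 39; 1·y_airtime + 3·y_production = 15.
This yields shadow prices y_airtime = 3, y_production = 4.
Shadow price of airtime = 3.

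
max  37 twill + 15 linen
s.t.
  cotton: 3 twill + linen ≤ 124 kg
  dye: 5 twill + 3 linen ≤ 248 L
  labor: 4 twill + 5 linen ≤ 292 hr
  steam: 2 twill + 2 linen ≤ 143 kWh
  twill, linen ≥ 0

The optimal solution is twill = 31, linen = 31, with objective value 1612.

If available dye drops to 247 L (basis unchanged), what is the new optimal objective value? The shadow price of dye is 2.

1610

Δb = -1, so new z* = 1612 + (2)·(-1) = 1612 − 2 = 1610.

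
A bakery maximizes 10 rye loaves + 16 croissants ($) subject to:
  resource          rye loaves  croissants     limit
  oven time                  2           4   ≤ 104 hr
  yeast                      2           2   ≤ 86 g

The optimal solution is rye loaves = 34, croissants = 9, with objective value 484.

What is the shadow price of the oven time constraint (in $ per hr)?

3

Both oven time and yeast are binding at x*.
From A_Bᵀ y = c: 2·y_oven time + 2·y_yeast = 10; 4·y_oven time + 2·y_yeast = 16.
→ y_oven time = 3 and y_yeast = 2.
Shadow price of oven time = 3.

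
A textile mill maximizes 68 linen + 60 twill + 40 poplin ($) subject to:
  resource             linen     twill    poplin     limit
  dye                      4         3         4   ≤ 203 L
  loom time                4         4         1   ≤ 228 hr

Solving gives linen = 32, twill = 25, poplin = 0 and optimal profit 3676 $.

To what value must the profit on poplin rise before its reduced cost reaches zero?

41

Both dye and loom time are binding at x*.
The binding rows give the dual system: 4·y_dye + 4·y_loom time = 68 and 3·y_dye + 4·y_loom time = 60.
→ y_dye = 8 and y_loom time = 9.
poplin enters the basis when its profit ≥ yᵀa₃ = 8·4 + 9·1 = 41.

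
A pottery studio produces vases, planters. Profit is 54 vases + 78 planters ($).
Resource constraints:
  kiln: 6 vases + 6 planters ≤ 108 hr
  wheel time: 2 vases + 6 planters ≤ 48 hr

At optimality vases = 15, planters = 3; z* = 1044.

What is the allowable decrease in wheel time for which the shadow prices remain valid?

Binding constraints: kiln, wheel time. The basis is B = [[6,6],[2,6]] with det 24.
Per unit decrease in wheel time, x* moves by d = (0.25, -0.25).
The basis stays optimal until planters reaches 0; allowable decrease = 12 hr.

12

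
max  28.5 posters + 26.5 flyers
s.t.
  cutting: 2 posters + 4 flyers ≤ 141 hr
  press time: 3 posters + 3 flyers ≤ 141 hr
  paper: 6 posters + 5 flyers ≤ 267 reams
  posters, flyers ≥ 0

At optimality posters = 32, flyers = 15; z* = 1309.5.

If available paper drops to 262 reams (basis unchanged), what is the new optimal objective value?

Binding: press time and paper. Non-binding: cutting (17 unused).
Slack constraints have shadow price 0 (complementary slackness).
The binding rows give the dual system: 3·y_press time + 6·y_paper = 28.5 and 3·y_press time + 5·y_paper = 26.5.
→ y_press time = 5.5 and y_paper = 2.
Δz = y_paper·Δb = 2 × (-5) = -10, so new z* = 1309.5 − 10 = 1299.5.

1299.5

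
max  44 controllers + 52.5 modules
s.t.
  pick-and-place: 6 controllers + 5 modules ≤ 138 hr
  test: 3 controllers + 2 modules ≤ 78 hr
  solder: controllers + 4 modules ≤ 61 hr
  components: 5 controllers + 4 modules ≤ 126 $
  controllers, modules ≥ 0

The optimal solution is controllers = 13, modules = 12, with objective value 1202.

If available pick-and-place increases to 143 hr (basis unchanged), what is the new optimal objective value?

Binding: pick-and-place and solder. Non-binding: test (15 unused), components (13 unused).
By complementary slackness, y = 0 for the non-binding constraints.
The binding rows give the dual system: 6·y_pick-and-place + 1·y_solder = 44 and 5·y_pick-and-place + 4·y_solder = 52.5.
Solving: y_pick-and-place = 6.5, y_solder = 5.
Δz = y_pick-and-place·Δb = 6.5 × (5) = 32.5, so new z* = 1202 + 32.5 = 1234.5.

1234.5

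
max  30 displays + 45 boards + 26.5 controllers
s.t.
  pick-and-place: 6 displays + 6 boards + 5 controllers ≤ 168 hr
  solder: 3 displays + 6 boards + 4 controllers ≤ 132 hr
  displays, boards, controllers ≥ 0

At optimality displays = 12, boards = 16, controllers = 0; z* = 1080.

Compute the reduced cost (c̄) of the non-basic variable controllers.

At the optimum: pick-and-place uses 168 of 168 (binding); solder uses 132 of 132 (binding).
The binding rows give the dual system: 6·y_pick-and-place + 3·y_solder = 30 and 6·y_pick-and-place + 6·y_solder = 45.
→ y_pick-and-place = 2.5 and y_solder = 5.
Reduced cost of controllers: c₃ − yᵀa₃ = 26.5 − (2.5·5 + 5·4) = 26.5 − 32.5 = -6.

-6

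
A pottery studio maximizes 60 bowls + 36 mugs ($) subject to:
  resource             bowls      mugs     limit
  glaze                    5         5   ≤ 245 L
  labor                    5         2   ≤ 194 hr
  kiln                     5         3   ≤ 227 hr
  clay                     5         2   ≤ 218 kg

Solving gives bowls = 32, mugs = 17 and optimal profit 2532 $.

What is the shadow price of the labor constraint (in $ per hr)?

Binding: glaze and labor. Non-binding: kiln (16 unused), clay (24 unused).
Since kiln, clay are not tight, their duals are 0.
Dual feasibility on the basic columns requires 5·y_glaze + 5·y_labor = 60, 5·y_glaze + 2·y_labor = 36.
→ y_glaze = 4 and y_labor = 8.
Shadow price of labor = 8.

8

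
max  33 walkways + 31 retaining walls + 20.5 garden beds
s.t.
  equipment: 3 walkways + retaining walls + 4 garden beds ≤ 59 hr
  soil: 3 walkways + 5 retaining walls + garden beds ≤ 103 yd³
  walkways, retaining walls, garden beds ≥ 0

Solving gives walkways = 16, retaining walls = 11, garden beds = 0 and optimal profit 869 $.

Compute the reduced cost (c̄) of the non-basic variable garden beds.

-8.5

Both equipment and soil are binding at x*.
From A_Bᵀ y = c: 3·y_equipment + 3·y_soil = 33; 1·y_equipment + 5·y_soil = 31.
→ y_equipment = 6 and y_soil = 5.
Reduced cost of garden beds: c₃ − yᵀa₃ = 20.5 − (6·4 + 5·1) = 20.5 − 29 = -8.5.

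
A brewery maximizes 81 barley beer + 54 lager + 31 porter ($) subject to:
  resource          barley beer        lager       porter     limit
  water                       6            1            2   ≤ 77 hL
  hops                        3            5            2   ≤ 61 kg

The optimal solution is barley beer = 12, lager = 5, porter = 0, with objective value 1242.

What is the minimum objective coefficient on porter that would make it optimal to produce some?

Both water and hops are binding at x*.
The binding rows give the dual system: 6·y_water + 3·y_hops = 81 and 1·y_water + 5·y_hops = 54.
This yields shadow prices y_water = 9, y_hops = 9.
porter enters the basis when its profit ≥ yᵀa₃ = 9·2 + 9·2 = 36.

36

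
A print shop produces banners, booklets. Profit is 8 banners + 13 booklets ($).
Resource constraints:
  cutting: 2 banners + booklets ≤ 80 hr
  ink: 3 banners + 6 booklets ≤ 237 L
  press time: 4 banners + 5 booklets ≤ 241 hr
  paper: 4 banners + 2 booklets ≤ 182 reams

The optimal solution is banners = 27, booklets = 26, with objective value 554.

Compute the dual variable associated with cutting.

1

Check each constraint at x*: cutting 80/80 (tight); ink 237/237 (tight); press time 238/241 (slack 3); paper 160/182 (slack 22).
Since press time, paper are not tight, their duals are 0.
From A_Bᵀ y = c: 2·y_cutting + 3·y_ink = 8; 1·y_cutting + 6·y_ink = 13.
Solving: y_cutting = 1, y_ink = 2.
Shadow price of cutting = 1.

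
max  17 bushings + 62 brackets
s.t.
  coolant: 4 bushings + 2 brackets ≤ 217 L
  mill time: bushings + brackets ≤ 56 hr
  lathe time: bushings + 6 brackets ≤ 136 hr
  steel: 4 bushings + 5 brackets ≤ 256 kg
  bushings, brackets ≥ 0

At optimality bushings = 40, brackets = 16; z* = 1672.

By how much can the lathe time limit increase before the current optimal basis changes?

Binding constraints: mill time, lathe time. The basis is B = [[1,1],[1,6]] with det 5.
Per unit increase in lathe time, x* moves by d = (-0.2, 0.2).
The basis stays optimal until steel becomes binding; allowable increase = 80 hr.

80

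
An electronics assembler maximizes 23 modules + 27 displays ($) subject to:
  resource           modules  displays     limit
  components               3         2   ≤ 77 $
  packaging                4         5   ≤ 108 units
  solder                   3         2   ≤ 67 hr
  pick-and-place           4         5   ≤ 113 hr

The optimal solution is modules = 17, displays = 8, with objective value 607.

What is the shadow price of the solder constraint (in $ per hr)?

1

Check each constraint at x*: components 67/77 (slack 10); packaging 108/108 (tight); solder 67/67 (tight); pick-and-place 108/113 (slack 5).
Slack constraints have shadow price 0 (complementary slackness).
Dual feasibility on the basic columns requires 4·y_packaging + 3·y_solder = 23, 5·y_packaging + 2·y_solder = 27.
This yields shadow prices y_packaging = 5, y_solder = 1.
Shadow price of solder = 1.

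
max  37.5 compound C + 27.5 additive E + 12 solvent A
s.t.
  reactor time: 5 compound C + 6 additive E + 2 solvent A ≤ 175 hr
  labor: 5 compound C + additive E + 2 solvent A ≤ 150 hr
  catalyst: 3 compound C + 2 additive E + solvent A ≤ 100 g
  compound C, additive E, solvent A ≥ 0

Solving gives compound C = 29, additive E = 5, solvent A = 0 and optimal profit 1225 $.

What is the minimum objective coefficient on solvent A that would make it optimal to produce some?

At the optimum: reactor time uses 175 of 175 (binding); labor uses 150 of 150 (binding); catalyst uses 97 of 100 (slack = 3).
Slack constraints have shadow price 0 (complementary slackness).
Dual feasibility on the basic columns requires 5·y_reactor time + 5·y_labor = 37.5, 6·y_reactor time + 1·y_labor = 27.5.
Solving: y_reactor time = 4, y_labor = 3.5.
solvent A enters the basis when its profit ≥ yᵀa₃ = 4·2 + 3.5·2 = 15.

15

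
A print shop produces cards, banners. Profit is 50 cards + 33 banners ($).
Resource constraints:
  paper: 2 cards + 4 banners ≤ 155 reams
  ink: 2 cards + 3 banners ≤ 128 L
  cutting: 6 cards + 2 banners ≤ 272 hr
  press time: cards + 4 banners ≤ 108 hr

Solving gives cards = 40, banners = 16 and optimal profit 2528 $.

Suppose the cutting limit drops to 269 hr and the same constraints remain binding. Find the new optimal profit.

At the optimum: paper uses 144 of 155 (slack = 11); ink uses 128 of 128 (binding); cutting uses 272 of 272 (binding); press time uses 104 of 108 (slack = 4).
Slack constraints have shadow price 0 (complementary slackness).
The binding rows give the dual system: 2·y_ink + 6·y_cutting = 50 and 3·y_ink + 2·y_cutting = 33.
Solving: y_ink = 7, y_cutting = 6.
Δz = y_cutting·Δb = 6 × (-3) = -18, so new z* = 2528 − 18 = 2510.

2510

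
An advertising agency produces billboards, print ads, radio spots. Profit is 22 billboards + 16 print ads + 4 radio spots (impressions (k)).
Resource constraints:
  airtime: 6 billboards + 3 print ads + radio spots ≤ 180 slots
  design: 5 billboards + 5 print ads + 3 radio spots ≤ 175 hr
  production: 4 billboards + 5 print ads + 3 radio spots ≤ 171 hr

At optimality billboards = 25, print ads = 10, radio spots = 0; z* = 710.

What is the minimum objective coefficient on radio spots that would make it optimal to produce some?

8

Check each constraint at x*: airtime 180/180 (tight); design 175/175 (tight); production 150/171 (slack 21).
Since production is not tight, its dual is 0.
The binding rows give the dual system: 6·y_airtime + 5·y_design = 22 and 3·y_airtime + 5·y_design = 16.
→ y_airtime = 2 and y_design = 2.
radio spots enters the basis when its profit ≥ yᵀa₃ = 2·1 + 2·3 = 8.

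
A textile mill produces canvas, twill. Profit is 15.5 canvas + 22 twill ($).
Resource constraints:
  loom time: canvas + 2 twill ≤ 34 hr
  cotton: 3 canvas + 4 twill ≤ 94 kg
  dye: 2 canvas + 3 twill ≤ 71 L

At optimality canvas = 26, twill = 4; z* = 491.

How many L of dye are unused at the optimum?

7

dye used = 2·26 + 3·4 = 64; slack = 71 − 64 = 7.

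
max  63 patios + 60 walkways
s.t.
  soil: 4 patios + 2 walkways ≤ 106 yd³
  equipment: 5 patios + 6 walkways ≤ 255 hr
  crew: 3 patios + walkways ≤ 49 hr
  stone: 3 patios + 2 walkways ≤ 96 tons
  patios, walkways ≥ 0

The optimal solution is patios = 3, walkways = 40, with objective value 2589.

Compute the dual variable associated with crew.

At the optimum: soil uses 92 of 106 (slack = 14); equipment uses 255 of 255 (binding); crew uses 49 of 49 (binding); stone uses 89 of 96 (slack = 7).
By complementary slackness, y = 0 for the non-binding constraints.
From A_Bᵀ y = c: 5·y_equipment + 3·y_crew = 63; 6·y_equipment + 1·y_crew = 60.
→ y_equipment = 9 and y_crew = 6.
Shadow price of crew = 6.

6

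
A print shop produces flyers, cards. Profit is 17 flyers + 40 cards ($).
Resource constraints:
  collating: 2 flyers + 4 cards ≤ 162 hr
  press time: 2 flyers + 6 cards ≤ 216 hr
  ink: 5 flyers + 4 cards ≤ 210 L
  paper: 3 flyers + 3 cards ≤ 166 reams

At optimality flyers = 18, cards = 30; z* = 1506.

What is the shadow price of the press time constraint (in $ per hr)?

Binding: press time and ink. Non-binding: collating (6 unused), paper (22 unused).
Since collating, paper are not tight, their duals are 0.
From A_Bᵀ y = c: 2·y_press time + 5·y_ink = 17; 6·y_press time + 4·y_ink = 40.
Solving: y_press time = 6, y_ink = 1.
Shadow price of press time = 6.

6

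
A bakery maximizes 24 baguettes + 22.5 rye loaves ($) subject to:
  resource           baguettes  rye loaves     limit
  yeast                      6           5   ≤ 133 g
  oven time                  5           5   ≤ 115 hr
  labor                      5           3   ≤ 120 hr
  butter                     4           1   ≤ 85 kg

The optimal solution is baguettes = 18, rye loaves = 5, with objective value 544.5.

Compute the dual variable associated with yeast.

1.5

Check each constraint at x*: yeast 133/133 (tight); oven time 115/115 (tight); labor 105/120 (slack 15); butter 77/85 (slack 8).
Slack constraints have shadow price 0 (complementary slackness).
From A_Bᵀ y = c: 6·y_yeast + 5·y_oven time = 24; 5·y_yeast + 5·y_oven time = 22.5.
→ y_yeast = 1.5 and y_oven time = 3.
Shadow price of yeast = 1.5.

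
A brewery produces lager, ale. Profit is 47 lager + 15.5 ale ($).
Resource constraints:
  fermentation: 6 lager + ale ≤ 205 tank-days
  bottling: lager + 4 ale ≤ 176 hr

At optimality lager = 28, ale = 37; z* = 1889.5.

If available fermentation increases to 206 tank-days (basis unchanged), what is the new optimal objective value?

At the optimum: fermentation uses 205 of 205 (binding); bottling uses 176 of 176 (binding).
From A_Bᵀ y = c: 6·y_fermentation + 1·y_bottling = 47; 1·y_fermentation + 4·y_bottling = 15.5.
→ y_fermentation = 7.5 and y_bottling = 2.
Δz = y_fermentation·Δb = 7.5 × (1) = 7.5, so new z* = 1889.5 + 7.5 = 1897.

1897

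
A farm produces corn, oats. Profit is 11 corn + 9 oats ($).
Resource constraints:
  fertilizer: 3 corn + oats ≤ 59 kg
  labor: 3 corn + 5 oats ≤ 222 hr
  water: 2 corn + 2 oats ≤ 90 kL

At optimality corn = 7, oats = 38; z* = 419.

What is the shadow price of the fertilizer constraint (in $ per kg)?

At the optimum: fertilizer uses 59 of 59 (binding); labor uses 211 of 222 (slack = 11); water uses 90 of 90 (binding).
By complementary slackness, y = 0 for the non-binding constraint.
The binding rows give the dual system: 3·y_fertilizer + 2·y_water = 11 and 1·y_fertilizer + 2·y_water = 9.
→ y_fertilizer = 1 and y_water = 4.
Shadow price of fertilizer = 1.

1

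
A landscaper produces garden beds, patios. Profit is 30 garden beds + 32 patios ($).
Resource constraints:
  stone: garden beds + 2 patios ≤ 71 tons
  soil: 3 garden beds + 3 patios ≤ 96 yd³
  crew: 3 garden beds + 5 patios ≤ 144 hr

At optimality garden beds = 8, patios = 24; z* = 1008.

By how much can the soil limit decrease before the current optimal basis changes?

9.6

Binding constraints: soil, crew. The basis is B = [[3,3],[3,5]] with det 6.
Per unit decrease in soil, x* moves by d = (-0.8333, 0.5).
The basis stays optimal until garden beds reaches 0; allowable decrease = 9.6 yd³.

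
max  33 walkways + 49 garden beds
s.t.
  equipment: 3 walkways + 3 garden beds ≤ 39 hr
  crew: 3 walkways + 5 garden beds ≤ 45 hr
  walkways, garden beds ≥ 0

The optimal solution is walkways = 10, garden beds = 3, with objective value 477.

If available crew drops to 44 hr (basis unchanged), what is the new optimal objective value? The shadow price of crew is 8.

Δb = -1, so new z* = 477 + (8)·(-1) = 477 − 8 = 469.

469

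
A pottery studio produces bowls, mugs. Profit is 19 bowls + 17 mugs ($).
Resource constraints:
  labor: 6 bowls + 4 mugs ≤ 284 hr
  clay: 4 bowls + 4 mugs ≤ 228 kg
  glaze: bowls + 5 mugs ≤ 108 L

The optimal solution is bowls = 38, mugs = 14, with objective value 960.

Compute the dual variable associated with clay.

0

Check each constraint at x*: labor 284/284 (tight); clay 208/228 (slack 20); glaze 108/108 (tight).
Since clay is not tight, its dual is 0.
The binding rows give the dual system: 6·y_labor + 1·y_glaze = 19 and 4·y_labor + 5·y_glaze = 17.
→ y_labor = 3 and y_glaze = 1.
Shadow price of clay = 0.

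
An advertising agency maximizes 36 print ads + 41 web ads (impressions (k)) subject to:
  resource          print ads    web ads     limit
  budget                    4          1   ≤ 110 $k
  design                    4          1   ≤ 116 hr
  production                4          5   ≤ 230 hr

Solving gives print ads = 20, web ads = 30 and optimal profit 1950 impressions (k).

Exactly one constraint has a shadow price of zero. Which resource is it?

budget: 110/110 (binding)
design: 110/116 (slack 6)
production: 230/230 (binding)
By complementary slackness, a constraint with positive slack has shadow price 0 → design.

design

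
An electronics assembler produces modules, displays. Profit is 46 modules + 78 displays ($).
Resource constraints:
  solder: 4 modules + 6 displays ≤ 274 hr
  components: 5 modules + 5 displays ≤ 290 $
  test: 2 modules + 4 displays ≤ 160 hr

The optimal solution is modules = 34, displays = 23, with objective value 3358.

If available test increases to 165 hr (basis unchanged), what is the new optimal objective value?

3403

Binding: solder and test. Non-binding: components (5 unused).
Slack constraints have shadow price 0 (complementary slackness).
Dual feasibility on the basic columns requires 4·y_solder + 2·y_test = 46, 6·y_solder + 4·y_test = 78.
→ y_solder = 7 and y_test = 9.
Δz = y_test·Δb = 9 × (5) = 45, so new z* = 3358 + 45 = 3403.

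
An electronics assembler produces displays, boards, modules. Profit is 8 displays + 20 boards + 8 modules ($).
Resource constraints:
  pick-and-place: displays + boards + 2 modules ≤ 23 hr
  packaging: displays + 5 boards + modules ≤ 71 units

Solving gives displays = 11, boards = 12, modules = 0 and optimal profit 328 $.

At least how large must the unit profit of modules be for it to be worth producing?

Both pick-and-place and packaging are binding at x*.
Dual feasibility on the basic columns requires 1·y_pick-and-place + 1·y_packaging = 8, 1·y_pick-and-place + 5·y_packaging = 20.
This yields shadow prices y_pick-and-place = 5, y_packaging = 3.
modules enters the basis when its profit ≥ yᵀa₃ = 5·2 + 3·1 = 13.

13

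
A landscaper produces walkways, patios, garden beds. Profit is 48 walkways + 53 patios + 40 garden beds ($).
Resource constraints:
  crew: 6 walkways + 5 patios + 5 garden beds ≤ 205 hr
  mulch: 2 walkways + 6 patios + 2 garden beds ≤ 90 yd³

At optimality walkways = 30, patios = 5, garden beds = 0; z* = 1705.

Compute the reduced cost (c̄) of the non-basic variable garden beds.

Check each constraint at x*: crew 205/205 (tight); mulch 90/90 (tight).
The binding rows give the dual system: 6·y_crew + 2·y_mulch = 48 and 5·y_crew + 6·y_mulch = 53.
→ y_crew = 7 and y_mulch = 3.
Reduced cost of garden beds: c₃ − yᵀa₃ = 40 − (7·5 + 3·2) = 40 − 41 = -1.

-1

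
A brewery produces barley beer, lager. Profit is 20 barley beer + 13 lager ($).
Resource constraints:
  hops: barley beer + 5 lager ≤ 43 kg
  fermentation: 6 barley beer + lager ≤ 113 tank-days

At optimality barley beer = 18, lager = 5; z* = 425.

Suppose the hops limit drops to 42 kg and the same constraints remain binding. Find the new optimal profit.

Check each constraint at x*: hops 43/43 (tight); fermentation 113/113 (tight).
From A_Bᵀ y = c: 1·y_hops + 6·y_fermentation = 20; 5·y_hops + 1·y_fermentation = 13.
→ y_hops = 2 and y_fermentation = 3.
Δz = y_hops·Δb = 2 × (-1) = -2, so new z* = 425 − 2 = 423.

423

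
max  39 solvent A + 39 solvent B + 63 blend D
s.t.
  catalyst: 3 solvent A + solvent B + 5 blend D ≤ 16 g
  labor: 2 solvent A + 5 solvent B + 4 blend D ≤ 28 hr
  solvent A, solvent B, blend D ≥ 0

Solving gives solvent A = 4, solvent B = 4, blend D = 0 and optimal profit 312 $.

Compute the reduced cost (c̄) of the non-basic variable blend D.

-6

At the optimum: catalyst uses 16 of 16 (binding); labor uses 28 of 28 (binding).
From A_Bᵀ y = c: 3·y_catalyst + 2·y_labor = 39; 1·y_catalyst + 5·y_labor = 39.
This yields shadow prices y_catalyst = 9, y_labor = 6.
Reduced cost of blend D: c₃ − yᵀa₃ = 63 − (9·5 + 6·4) = 63 − 69 = -6.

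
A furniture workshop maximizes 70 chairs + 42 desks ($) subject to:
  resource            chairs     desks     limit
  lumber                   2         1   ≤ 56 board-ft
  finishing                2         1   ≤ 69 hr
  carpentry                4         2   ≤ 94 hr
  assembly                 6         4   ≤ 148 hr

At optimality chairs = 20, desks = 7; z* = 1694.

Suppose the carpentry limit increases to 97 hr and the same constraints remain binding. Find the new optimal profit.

1715

Binding: carpentry and assembly. Non-binding: lumber (9 unused), finishing (22 unused).
Since lumber, finishing are not tight, their duals are 0.
The binding rows give the dual system: 4·y_carpentry + 6·y_assembly = 70 and 2·y_carpentry + 4·y_assembly = 42.
→ y_carpentry = 7 and y_assembly = 7.
Δz = y_carpentry·Δb = 7 × (3) = 21, so new z* = 1694 + 21 = 1715.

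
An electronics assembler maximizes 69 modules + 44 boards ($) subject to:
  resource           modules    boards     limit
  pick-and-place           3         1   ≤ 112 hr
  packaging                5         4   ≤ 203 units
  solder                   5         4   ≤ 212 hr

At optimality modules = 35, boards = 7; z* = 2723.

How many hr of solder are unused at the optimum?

solder used = 5·35 + 4·7 = 203; slack = 212 − 203 = 9.

9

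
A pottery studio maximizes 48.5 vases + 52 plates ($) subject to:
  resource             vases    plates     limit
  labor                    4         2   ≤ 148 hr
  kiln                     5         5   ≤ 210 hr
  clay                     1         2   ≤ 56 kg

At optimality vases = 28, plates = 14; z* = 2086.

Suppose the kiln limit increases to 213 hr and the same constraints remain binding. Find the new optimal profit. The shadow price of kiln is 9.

2113

Δb = 3, so new z* = 2086 + (9)·(3) = 2086 + 27 = 2113.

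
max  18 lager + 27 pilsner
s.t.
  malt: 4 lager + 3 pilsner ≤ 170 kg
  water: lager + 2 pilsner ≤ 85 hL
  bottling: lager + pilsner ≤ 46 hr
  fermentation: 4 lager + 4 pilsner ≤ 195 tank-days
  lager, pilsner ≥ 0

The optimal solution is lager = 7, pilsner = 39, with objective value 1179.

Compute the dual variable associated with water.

Binding: water and bottling. Non-binding: malt (25 unused), fermentation (11 unused).
Since malt, fermentation are not tight, their duals are 0.
The binding rows give the dual system: 1·y_water + 1·y_bottling = 18 and 2·y_water + 1·y_bottling = 27.
This yields shadow prices y_water = 9, y_bottling = 9.
Shadow price of water = 9.

9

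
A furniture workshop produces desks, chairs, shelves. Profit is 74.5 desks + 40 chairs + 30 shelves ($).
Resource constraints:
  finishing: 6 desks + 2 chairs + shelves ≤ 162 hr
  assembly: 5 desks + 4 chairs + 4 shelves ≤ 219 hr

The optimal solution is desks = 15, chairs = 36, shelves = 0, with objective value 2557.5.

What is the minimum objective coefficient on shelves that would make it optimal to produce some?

33

Check each constraint at x*: finishing 162/162 (tight); assembly 219/219 (tight).
Dual feasibility on the basic columns requires 6·y_finishing + 5·y_assembly = 74.5, 2·y_finishing + 4·y_assembly = 40.
→ y_finishing = 7 and y_assembly = 6.5.
shelves enters the basis when its profit ≥ yᵀa₃ = 7·1 + 6.5·4 = 33.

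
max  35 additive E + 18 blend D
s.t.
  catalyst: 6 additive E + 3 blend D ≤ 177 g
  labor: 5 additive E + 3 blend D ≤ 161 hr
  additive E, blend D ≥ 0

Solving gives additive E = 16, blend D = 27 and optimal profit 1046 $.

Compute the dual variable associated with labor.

1

Check each constraint at x*: catalyst 177/177 (tight); labor 161/161 (tight).
Dual feasibility on the basic columns requires 6·y_catalyst + 5·y_labor = 35, 3·y_catalyst + 3·y_labor = 18.
This yields shadow prices y_catalyst = 5, y_labor = 1.
Shadow price of labor = 1.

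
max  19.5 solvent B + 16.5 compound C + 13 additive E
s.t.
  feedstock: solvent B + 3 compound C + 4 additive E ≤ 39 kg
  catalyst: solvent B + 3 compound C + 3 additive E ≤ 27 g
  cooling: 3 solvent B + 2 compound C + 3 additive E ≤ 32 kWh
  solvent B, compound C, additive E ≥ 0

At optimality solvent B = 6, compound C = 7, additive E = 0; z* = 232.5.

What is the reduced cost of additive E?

-9.5

At the optimum: feedstock uses 27 of 39 (slack = 12); catalyst uses 27 of 27 (binding); cooling uses 32 of 32 (binding).
Slack constraints have shadow price 0 (complementary slackness).
From A_Bᵀ y = c: 1·y_catalyst + 3·y_cooling = 19.5; 3·y_catalyst + 2·y_cooling = 16.5.
Solving: y_catalyst = 1.5, y_cooling = 6.
Reduced cost of additive E: c₃ − yᵀa₃ = 13 − (1.5·3 + 6·3) = 13 − 22.5 = -9.5.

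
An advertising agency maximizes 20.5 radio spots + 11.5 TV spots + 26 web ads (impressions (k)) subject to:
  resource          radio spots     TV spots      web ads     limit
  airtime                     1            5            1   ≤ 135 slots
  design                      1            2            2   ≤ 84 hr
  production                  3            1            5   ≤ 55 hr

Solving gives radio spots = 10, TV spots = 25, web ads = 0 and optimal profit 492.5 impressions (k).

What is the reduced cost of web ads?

Binding: airtime and production. Non-binding: design (24 unused).
Slack constraints have shadow price 0 (complementary slackness).
The binding rows give the dual system: 1·y_airtime + 3·y_production = 20.5 and 5·y_airtime + 1·y_production = 11.5.
Solving: y_airtime = 1, y_production = 6.5.
Reduced cost of web ads: c₃ − yᵀa₃ = 26 − (1·1 + 6.5·5) = 26 − 33.5 = -7.5.

-7.5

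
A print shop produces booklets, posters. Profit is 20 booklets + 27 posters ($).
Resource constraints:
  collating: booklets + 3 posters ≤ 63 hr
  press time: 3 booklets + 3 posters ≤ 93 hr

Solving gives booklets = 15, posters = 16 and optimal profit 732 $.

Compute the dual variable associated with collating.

Both collating and press time are binding at x*.
The binding rows give the dual system: 1·y_collating + 3·y_press time = 20 and 3·y_collating + 3·y_press time = 27.
This yields shadow prices y_collating = 3.5, y_press time = 5.5.
Shadow price of collating = 3.5.

3.5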